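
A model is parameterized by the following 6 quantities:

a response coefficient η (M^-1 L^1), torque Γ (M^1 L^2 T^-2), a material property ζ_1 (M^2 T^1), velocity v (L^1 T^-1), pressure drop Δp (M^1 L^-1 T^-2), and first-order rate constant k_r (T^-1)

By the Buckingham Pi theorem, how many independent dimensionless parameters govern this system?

3

There are 6 variables and 3 base dimensions (M, L, T).
The dimension matrix has rank 3.
Independent dimensionless groups: 6 − 3 = 3.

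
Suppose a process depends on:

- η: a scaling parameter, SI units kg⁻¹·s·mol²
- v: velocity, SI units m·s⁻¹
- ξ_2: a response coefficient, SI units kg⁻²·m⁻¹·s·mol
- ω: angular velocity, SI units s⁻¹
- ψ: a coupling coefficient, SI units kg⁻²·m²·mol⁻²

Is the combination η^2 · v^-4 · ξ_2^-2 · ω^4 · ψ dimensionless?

Sum the exponent of each base dimension across the product:
  M: 2·[η]_M − 4·[v]_M − 2·[ξ_2]_M + 4·[ω]_M + [ψ]_M = 2·(-1) − 4·(0) − 2·(-2) + 4·(0) + (-2) = 0
  L: 2·[η]_L − 4·[v]_L − 2·[ξ_2]_L + 4·[ω]_L + [ψ]_L = 2·(0) − 4·(1) − 2·(-1) + 4·(0) + (2) = 0
  T: 2·[η]_T − 4·[v]_T − 2·[ξ_2]_T + 4·[ω]_T + [ψ]_T = 2·(1) − 4·(-1) − 2·(1) + 4·(-1) + (0) = 0
  N: 2·[η]_N − 4·[v]_N − 2·[ξ_2]_N + 4·[ω]_N + [ψ]_N = 2·(2) − 4·(0) − 2·(1) + 4·(0) + (-2) = 0
All base exponents vanish — dimensionless.

yes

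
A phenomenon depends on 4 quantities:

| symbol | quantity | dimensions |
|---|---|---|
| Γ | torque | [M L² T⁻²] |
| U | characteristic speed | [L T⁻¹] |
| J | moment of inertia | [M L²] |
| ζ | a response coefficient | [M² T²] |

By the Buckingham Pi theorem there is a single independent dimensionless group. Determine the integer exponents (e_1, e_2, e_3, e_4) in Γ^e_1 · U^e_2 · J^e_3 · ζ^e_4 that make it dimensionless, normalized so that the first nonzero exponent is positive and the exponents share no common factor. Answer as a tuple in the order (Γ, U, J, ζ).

M: e_1·(1) + e_2·(0) + e_3·(1) + e_4·(2) = 0
L: e_1·(2) + e_2·(1) + e_3·(2) + e_4·(0) = 0
T: e_1·(-2) + e_2·(-1) + e_3·(0) + e_4·(2) = 0
Solving this homogeneous linear system for the smallest-integer solution (first nonzero entry positive) gives (1, -4, 1, -1).

(1, -4, 1, -1)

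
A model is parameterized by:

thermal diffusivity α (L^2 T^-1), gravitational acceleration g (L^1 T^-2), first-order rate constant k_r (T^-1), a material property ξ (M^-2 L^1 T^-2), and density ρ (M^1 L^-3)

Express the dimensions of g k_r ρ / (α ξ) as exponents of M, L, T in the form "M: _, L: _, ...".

Collect each base-dimension exponent across the product:
  M: −(0) + (0) + (0) − (-2) + (1) = 3
  L: −(2) + (1) + (0) − (1) + (-3) = -5
  T: −(-1) + (-2) + (-1) − (-2) + (0) = 0
So the dimensions are [M³ L⁻⁵].

M: 3, L: -5, T: 0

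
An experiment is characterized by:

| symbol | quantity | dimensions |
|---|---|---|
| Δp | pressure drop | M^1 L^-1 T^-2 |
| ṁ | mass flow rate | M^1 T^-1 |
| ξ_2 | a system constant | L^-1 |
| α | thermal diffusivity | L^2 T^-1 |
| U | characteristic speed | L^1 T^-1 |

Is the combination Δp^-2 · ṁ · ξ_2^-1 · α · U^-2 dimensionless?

Sum the exponent of each base dimension across the product:
  M: −2·[Δp]_M + [ṁ]_M − [ξ_2]_M + [α]_M − 2·[U]_M = −2·(1) + (1) − (0) + (0) − 2·(0) = -1
  L: −2·[Δp]_L + [ṁ]_L − [ξ_2]_L + [α]_L − 2·[U]_L = −2·(-1) + (0) − (-1) + (2) − 2·(1) = 3
  T: −2·[Δp]_T + [ṁ]_T − [ξ_2]_T + [α]_T − 2·[U]_T = −2·(-2) + (-1) − (0) + (-1) − 2·(-1) = 4
Net dimensions [M⁻¹ L³ T⁴] ≠ [1] — not dimensionless.

no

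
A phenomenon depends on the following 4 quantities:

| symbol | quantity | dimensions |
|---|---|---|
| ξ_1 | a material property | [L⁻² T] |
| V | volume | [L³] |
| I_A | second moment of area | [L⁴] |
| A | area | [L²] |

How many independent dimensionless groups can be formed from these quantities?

2

There are 4 variables and 2 base dimensions (L, T).
The dimension matrix has rank 2.
Independent dimensionless groups: 4 − 2 = 2.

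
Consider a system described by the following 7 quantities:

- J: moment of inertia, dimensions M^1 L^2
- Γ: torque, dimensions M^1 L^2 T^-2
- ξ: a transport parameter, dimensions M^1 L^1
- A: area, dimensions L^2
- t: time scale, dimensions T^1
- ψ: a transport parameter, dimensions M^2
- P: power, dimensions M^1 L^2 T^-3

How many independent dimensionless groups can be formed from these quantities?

4

There are 7 variables and 3 base dimensions (M, L, T).
The dimension matrix has rank 3.
Independent dimensionless groups: 7 − 3 = 4.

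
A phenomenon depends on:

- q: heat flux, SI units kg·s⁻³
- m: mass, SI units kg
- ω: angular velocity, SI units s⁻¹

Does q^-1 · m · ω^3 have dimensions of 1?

yes

Sum the exponent of each base dimension across the product:
  M: −[q]_M + [m]_M + 3·[ω]_M = −(1) + (1) + 3·(0) = 0
  L: −[q]_L + [m]_L + 3·[ω]_L = −(0) + (0) + 3·(0) = 0
  T: −[q]_T + [m]_T + 3·[ω]_T = −(-3) + (0) + 3·(-1) = 0
All base exponents vanish — dimensionless.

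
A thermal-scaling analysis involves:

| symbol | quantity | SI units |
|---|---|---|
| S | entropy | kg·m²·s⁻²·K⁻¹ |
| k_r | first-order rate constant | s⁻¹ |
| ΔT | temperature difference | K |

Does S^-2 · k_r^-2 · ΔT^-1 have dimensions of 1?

Sum the exponent of each base dimension across the product:
  M: −2·[S]_M − 2·[k_r]_M − [ΔT]_M = −2·(1) − 2·(0) − (0) = -2
  L: −2·[S]_L − 2·[k_r]_L − [ΔT]_L = −2·(2) − 2·(0) − (0) = -4
  T: −2·[S]_T − 2·[k_r]_T − [ΔT]_T = −2·(-2) − 2·(-1) − (0) = 6
  Θ: −2·[S]_Θ − 2·[k_r]_Θ − [ΔT]_Θ = −2·(-1) − 2·(0) − (1) = 1
Net dimensions [M⁻² L⁻⁴ T⁶ Θ] ≠ [1] — not dimensionless.

no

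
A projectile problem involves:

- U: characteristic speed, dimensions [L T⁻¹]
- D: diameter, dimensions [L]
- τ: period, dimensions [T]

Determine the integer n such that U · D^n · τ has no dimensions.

Balance the L exponent: (1)·n from D, plus (1) + (0) = 1 from the rest, must sum to zero.
n + 1 = 0, so n = -1.

-1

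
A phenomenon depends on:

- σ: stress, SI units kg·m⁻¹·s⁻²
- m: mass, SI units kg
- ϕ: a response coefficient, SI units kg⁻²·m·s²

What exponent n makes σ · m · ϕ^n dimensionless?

Balance the M exponent: (-2)·n from ϕ, plus (1) + (1) = 2 from the rest, must sum to zero.
-2n + 2 = 0, so n = 1.

1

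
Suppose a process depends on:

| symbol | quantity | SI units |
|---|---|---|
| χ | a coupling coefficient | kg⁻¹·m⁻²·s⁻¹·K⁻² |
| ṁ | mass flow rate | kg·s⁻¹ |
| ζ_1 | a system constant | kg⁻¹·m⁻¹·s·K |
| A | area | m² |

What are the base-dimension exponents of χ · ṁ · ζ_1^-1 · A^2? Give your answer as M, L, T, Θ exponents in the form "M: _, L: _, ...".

M: 1, L: 3, T: -3, Θ: -3

Collect each base-dimension exponent across the product:
  M: (-1) + (1) − (-1) + 2·(0) = 1
  L: (-2) + (0) − (-1) + 2·(2) = 3
  T: (-1) + (-1) − (1) + 2·(0) = -3
  Θ: (-2) + (0) − (1) + 2·(0) = -3
So the dimensions are [M L³ T⁻³ Θ⁻³].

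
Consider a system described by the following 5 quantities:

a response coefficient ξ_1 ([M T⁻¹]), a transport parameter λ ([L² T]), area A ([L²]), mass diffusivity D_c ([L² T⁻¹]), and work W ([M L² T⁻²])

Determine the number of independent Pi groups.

There are 5 variables and 3 base dimensions (M, L, T).
The dimension matrix has rank 3.
Independent dimensionless groups: 5 − 3 = 2.

2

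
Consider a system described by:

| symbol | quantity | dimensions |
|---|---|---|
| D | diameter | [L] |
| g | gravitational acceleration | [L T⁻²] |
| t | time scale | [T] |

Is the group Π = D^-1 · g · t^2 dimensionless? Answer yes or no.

yes

Sum the exponent of each base dimension across the product:
  M: −[D]_M + [g]_M + 2·[t]_M = −(0) + (0) + 2·(0) = 0
  L: −[D]_L + [g]_L + 2·[t]_L = −(1) + (1) + 2·(0) = 0
  T: −[D]_T + [g]_T + 2·[t]_T = −(0) + (-2) + 2·(1) = 0
All base exponents vanish — dimensionless.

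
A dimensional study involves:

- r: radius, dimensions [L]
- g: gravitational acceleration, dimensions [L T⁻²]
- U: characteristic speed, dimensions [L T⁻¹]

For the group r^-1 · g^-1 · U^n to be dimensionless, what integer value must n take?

Balance the L exponent: (1)·n from U, plus −(1) − (1) = -2 from the rest, must sum to zero.
n − 2 = 0, so n = 2.

2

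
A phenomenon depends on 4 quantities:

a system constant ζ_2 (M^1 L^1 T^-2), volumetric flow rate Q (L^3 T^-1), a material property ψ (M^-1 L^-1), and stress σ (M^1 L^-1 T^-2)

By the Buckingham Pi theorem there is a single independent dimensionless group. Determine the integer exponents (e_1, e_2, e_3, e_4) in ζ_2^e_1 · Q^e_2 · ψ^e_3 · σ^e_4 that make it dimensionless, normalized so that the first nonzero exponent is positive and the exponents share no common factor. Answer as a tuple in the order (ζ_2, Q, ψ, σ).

M: e_1·(1) + e_2·(0) + e_3·(-1) + e_4·(1) = 0
L: e_1·(1) + e_2·(3) + e_3·(-1) + e_4·(-1) = 0
T: e_1·(-2) + e_2·(-1) + e_3·(0) + e_4·(-2) = 0
Solving this homogeneous linear system for the smallest-integer solution (first nonzero entry positive) gives (4, -2, 1, -3).

(4, -2, 1, -3)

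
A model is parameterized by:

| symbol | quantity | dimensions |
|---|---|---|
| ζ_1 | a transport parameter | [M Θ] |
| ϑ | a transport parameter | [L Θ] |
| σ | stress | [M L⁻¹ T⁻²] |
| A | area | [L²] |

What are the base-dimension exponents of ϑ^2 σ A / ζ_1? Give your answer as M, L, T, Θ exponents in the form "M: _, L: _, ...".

Collect each base-dimension exponent across the product:
  M: −(1) + 2·(0) + (1) + (0) = 0
  L: −(0) + 2·(1) + (-1) + (2) = 3
  T: −(0) + 2·(0) + (-2) + (0) = -2
  Θ: −(1) + 2·(1) + (0) + (0) = 1
So the dimensions are [L³ T⁻² Θ].

M: 0, L: 3, T: -2, Θ: 1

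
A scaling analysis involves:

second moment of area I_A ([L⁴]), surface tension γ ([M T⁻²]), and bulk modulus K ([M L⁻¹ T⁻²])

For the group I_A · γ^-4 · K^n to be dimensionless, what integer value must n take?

Balance the M exponent: (1)·n from K, plus (0) − 4·(1) = -4 from the rest, must sum to zero.
n − 4 = 0, so n = 4.

4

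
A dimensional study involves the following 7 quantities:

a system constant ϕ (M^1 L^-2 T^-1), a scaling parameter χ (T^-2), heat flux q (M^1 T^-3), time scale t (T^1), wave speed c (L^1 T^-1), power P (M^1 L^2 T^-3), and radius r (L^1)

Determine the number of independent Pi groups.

There are 7 variables and 3 base dimensions (M, L, T).
The dimension matrix has rank 3.
Independent dimensionless groups: 7 − 3 = 4.

4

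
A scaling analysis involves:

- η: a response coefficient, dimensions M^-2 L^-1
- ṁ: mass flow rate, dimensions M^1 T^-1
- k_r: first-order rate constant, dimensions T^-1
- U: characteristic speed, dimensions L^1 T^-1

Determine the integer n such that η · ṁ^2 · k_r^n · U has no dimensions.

Balance the T exponent: (-1)·n from k_r, plus (0) + 2·(-1) + (-1) = -3 from the rest, must sum to zero.
−n − 3 = 0, so n = -3.

-3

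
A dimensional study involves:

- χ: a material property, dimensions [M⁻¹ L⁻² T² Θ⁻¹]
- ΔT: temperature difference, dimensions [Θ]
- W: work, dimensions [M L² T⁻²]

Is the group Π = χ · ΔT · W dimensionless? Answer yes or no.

yes

Sum the exponent of each base dimension across the product:
  M: [χ]_M + [ΔT]_M + [W]_M = (-1) + (0) + (1) = 0
  L: [χ]_L + [ΔT]_L + [W]_L = (-2) + (0) + (2) = 0
  T: [χ]_T + [ΔT]_T + [W]_T = (2) + (0) + (-2) = 0
  Θ: [χ]_Θ + [ΔT]_Θ + [W]_Θ = (-1) + (1) + (0) = 0
All base exponents vanish — dimensionless.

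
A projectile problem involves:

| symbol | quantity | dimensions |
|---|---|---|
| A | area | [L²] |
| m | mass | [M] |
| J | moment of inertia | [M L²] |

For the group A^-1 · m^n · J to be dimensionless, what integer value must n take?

-1

Balance the M exponent: (1)·n from m, plus −(0) + (1) = 1 from the rest, must sum to zero.
n + 1 = 0, so n = -1.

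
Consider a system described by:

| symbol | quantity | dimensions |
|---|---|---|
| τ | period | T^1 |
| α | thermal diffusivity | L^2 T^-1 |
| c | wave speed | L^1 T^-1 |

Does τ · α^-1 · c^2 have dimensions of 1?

yes

Sum the exponent of each base dimension across the product:
  M: [τ]_M − [α]_M + 2·[c]_M = (0) − (0) + 2·(0) = 0
  L: [τ]_L − [α]_L + 2·[c]_L = (0) − (2) + 2·(1) = 0
  T: [τ]_T − [α]_T + 2·[c]_T = (1) − (-1) + 2·(-1) = 0
  I: [τ]_I − [α]_I + 2·[c]_I = (0) − (0) + 2·(0) = 0
All base exponents vanish — dimensionless.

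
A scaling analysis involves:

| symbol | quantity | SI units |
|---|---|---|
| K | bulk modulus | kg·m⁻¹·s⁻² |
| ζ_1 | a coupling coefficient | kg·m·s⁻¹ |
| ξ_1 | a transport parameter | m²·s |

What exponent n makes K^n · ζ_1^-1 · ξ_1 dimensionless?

1

Balance the M exponent: (1)·n from K, plus −(1) + (0) = -1 from the rest, must sum to zero.
n − 1 = 0, so n = 1.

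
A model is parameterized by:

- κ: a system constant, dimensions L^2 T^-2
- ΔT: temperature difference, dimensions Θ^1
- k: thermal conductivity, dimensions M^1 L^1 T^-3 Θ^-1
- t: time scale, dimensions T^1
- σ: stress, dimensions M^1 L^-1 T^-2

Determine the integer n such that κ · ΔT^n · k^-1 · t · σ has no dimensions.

-1

Balance the Θ exponent: (1)·n from ΔT, plus (0) − (-1) + (0) + (0) = 1 from the rest, must sum to zero.
n + 1 = 0, so n = -1.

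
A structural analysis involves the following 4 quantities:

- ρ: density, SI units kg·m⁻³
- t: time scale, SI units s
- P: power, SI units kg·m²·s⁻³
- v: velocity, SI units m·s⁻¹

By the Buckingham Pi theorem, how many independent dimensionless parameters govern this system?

1

There are 4 variables and 3 base dimensions (M, L, T).
The dimension matrix has rank 3.
Independent dimensionless groups: 4 − 3 = 1.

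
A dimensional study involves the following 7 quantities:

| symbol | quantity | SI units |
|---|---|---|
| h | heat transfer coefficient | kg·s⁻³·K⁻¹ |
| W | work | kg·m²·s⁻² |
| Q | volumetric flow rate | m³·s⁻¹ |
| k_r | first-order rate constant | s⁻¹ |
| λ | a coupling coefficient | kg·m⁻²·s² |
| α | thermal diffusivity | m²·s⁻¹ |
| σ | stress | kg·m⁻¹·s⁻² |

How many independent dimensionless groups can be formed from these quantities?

3

There are 7 variables and 4 base dimensions (M, L, T, Θ).
The dimension matrix has rank 4.
Independent dimensionless groups: 7 − 4 = 3.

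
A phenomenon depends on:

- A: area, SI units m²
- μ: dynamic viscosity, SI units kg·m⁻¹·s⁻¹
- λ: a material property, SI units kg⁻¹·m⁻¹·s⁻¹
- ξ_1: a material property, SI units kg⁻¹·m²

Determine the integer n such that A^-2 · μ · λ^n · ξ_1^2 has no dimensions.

-1

Balance the M exponent: (-1)·n from λ, plus −2·(0) + (1) + 2·(-1) = -1 from the rest, must sum to zero.
−n − 1 = 0, so n = -1.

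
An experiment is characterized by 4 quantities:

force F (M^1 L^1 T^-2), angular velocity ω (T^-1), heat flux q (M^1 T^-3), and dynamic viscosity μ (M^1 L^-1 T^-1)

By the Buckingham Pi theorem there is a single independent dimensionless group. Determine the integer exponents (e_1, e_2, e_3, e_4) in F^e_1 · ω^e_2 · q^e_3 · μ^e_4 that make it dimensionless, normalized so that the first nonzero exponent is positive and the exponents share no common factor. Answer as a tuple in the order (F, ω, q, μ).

M: e_1·(1) + e_2·(0) + e_3·(1) + e_4·(1) = 0
L: e_1·(1) + e_2·(0) + e_3·(0) + e_4·(-1) = 0
T: e_1·(-2) + e_2·(-1) + e_3·(-3) + e_4·(-1) = 0
Solving this homogeneous linear system for the smallest-integer solution (first nonzero entry positive) gives (1, 3, -2, 1).

(1, 3, -2, 1)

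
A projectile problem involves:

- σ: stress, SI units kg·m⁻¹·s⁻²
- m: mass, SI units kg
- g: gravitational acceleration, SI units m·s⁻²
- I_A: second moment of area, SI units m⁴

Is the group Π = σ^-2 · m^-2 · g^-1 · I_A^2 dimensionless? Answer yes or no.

Sum the exponent of each base dimension across the product:
  M: −2·[σ]_M − 2·[m]_M − [g]_M + 2·[I_A]_M = −2·(1) − 2·(1) − (0) + 2·(0) = -4
  L: −2·[σ]_L − 2·[m]_L − [g]_L + 2·[I_A]_L = −2·(-1) − 2·(0) − (1) + 2·(4) = 9
  T: −2·[σ]_T − 2·[m]_T − [g]_T + 2·[I_A]_T = −2·(-2) − 2·(0) − (-2) + 2·(0) = 6
Net dimensions [M⁻⁴ L⁹ T⁶] ≠ [1] — not dimensionless.

no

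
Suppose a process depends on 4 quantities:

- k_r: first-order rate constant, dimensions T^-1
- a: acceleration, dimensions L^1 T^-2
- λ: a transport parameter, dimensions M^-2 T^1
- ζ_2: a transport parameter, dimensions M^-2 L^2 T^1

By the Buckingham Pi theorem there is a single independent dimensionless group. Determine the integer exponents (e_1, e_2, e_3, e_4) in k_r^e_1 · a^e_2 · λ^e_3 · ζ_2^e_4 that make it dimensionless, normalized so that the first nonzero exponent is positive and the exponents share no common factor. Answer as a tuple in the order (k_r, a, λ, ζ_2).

M: e_1·(0) + e_2·(0) + e_3·(-2) + e_4·(-2) = 0
L: e_1·(0) + e_2·(1) + e_3·(0) + e_4·(2) = 0
T: e_1·(-1) + e_2·(-2) + e_3·(1) + e_4·(1) = 0
Solving this homogeneous linear system for the smallest-integer solution (first nonzero entry positive) gives (4, -2, -1, 1).

(4, -2, -1, 1)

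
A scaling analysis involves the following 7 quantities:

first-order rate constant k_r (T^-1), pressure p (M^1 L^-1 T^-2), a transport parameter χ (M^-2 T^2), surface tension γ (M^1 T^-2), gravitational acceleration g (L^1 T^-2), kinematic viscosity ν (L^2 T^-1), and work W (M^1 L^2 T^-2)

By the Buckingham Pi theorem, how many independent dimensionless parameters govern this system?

There are 7 variables and 3 base dimensions (M, L, T).
The dimension matrix has rank 3.
Independent dimensionless groups: 7 − 3 = 4.

4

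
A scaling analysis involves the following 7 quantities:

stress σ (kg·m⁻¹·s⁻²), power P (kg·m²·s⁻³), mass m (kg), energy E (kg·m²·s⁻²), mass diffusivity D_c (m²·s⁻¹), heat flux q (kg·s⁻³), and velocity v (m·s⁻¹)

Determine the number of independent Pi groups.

4

There are 7 variables and 3 base dimensions (M, L, T).
The dimension matrix has rank 3.
Independent dimensionless groups: 7 − 3 = 4.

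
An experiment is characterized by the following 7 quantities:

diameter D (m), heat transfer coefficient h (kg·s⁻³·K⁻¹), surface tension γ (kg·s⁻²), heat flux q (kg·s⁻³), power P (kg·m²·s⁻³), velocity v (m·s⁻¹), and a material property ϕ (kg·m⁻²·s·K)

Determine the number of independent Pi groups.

3

There are 7 variables and 4 base dimensions (M, L, T, Θ).
The dimension matrix has rank 4.
Independent dimensionless groups: 7 − 4 = 3.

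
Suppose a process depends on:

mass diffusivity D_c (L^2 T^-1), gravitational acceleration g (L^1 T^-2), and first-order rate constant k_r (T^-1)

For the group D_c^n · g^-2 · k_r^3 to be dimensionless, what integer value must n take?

Balance the L exponent: (2)·n from D_c, plus −2·(1) + 3·(0) = -2 from the rest, must sum to zero.
2n − 2 = 0, so n = 1.

1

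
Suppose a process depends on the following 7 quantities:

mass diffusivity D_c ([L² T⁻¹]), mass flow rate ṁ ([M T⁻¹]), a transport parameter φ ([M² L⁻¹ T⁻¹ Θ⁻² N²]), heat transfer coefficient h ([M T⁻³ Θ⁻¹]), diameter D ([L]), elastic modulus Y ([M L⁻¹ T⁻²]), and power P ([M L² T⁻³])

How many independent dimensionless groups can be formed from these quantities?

2

There are 7 variables and 5 base dimensions (M, L, T, Θ, N).
The dimension matrix has rank 5.
Independent dimensionless groups: 7 − 5 = 2.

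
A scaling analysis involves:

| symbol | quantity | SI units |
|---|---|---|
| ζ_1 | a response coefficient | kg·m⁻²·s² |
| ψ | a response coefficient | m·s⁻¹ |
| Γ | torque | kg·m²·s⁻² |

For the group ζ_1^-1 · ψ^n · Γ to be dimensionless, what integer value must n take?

Balance the L exponent: (1)·n from ψ, plus −(-2) + (2) = 4 from the rest, must sum to zero.
n + 4 = 0, so n = -4.

-4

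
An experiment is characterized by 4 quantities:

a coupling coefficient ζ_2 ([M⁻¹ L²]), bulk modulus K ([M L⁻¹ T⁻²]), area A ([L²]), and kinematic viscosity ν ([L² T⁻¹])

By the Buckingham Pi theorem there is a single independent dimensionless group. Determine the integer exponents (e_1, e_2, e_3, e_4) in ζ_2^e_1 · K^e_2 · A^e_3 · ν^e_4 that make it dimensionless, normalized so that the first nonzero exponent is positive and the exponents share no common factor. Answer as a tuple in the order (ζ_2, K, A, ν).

(2, 2, 3, -4)

M: e_1·(-1) + e_2·(1) + e_3·(0) + e_4·(0) = 0
L: e_1·(2) + e_2·(-1) + e_3·(2) + e_4·(2) = 0
T: e_1·(0) + e_2·(-2) + e_3·(0) + e_4·(-1) = 0
Solving this homogeneous linear system for the smallest-integer solution (first nonzero entry positive) gives (2, 2, 3, -4).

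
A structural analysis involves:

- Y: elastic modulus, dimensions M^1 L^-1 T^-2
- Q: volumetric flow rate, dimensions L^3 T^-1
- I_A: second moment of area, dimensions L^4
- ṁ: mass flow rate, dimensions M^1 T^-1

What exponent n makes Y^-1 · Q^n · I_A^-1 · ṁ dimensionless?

Balance the L exponent: (3)·n from Q, plus −(-1) − (4) + (0) = -3 from the rest, must sum to zero.
3n − 3 = 0, so n = 1.

1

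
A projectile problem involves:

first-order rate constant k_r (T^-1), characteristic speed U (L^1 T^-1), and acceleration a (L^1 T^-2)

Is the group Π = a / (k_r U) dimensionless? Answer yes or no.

yes

Sum the exponent of each base dimension across the product:
  L: −[k_r]_L − [U]_L + [a]_L = −(0) − (1) + (1) = 0
  T: −[k_r]_T − [U]_T + [a]_T = −(-1) − (-1) + (-2) = 0
All base exponents vanish — dimensionless.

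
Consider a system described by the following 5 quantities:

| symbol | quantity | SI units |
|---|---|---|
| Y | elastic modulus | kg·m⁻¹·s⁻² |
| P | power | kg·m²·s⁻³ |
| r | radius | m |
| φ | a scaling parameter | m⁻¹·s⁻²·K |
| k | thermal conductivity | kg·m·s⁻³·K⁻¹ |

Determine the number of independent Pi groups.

There are 5 variables and 4 base dimensions (M, L, T, Θ).
The dimension matrix has rank 4.
Independent dimensionless groups: 5 − 4 = 1.

1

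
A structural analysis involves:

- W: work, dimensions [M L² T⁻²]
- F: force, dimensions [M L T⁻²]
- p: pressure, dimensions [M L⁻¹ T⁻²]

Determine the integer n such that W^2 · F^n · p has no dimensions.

-3

Balance the M exponent: (1)·n from F, plus 2·(1) + (1) = 3 from the rest, must sum to zero.
n + 3 = 0, so n = -3.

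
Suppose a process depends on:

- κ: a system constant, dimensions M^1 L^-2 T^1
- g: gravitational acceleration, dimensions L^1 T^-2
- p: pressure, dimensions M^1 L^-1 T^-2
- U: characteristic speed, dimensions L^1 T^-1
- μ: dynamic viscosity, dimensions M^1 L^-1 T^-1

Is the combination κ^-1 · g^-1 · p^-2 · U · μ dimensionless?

Sum the exponent of each base dimension across the product:
  M: −[κ]_M − [g]_M − 2·[p]_M + [U]_M + [μ]_M = −(1) − (0) − 2·(1) + (0) + (1) = -2
  L: −[κ]_L − [g]_L − 2·[p]_L + [U]_L + [μ]_L = −(-2) − (1) − 2·(-1) + (1) + (-1) = 3
  T: −[κ]_T − [g]_T − 2·[p]_T + [U]_T + [μ]_T = −(1) − (-2) − 2·(-2) + (-1) + (-1) = 3
Net dimensions [M⁻² L³ T³] ≠ [1] — not dimensionless.

no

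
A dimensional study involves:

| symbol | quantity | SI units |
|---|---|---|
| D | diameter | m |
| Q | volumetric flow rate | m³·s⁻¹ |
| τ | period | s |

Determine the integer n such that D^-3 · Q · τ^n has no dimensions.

Balance the T exponent: (1)·n from τ, plus −3·(0) + (-1) = -1 from the rest, must sum to zero.
n − 1 = 0, so n = 1.

1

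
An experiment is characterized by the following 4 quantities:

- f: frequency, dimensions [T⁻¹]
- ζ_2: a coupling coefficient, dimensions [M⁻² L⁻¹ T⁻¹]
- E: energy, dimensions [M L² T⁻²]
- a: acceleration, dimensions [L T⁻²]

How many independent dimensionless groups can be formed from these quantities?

There are 4 variables and 3 base dimensions (M, L, T).
The dimension matrix has rank 3.
Independent dimensionless groups: 4 − 3 = 1.

1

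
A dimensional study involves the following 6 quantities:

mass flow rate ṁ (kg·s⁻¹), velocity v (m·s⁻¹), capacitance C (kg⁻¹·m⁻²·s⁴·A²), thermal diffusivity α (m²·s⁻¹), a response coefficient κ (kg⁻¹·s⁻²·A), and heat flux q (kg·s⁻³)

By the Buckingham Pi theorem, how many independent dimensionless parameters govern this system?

There are 6 variables and 4 base dimensions (M, L, T, I).
The dimension matrix has rank 4.
Independent dimensionless groups: 6 − 4 = 2.

2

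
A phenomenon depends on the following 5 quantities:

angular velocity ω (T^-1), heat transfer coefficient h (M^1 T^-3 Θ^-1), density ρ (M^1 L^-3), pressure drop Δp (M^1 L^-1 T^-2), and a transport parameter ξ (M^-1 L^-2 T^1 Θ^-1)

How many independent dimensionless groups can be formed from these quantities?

1

There are 5 variables and 4 base dimensions (M, L, T, Θ).
The dimension matrix has rank 4.
Independent dimensionless groups: 5 − 4 = 1.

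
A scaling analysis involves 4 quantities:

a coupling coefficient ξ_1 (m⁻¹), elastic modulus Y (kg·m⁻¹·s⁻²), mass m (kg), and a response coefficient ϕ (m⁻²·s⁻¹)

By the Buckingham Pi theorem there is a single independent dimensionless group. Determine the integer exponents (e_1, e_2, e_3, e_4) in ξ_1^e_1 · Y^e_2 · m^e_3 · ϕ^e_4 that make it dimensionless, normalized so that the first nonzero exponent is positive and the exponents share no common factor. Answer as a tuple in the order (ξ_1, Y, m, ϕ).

M: e_1·(0) + e_2·(1) + e_3·(1) + e_4·(0) = 0
L: e_1·(-1) + e_2·(-1) + e_3·(0) + e_4·(-2) = 0
T: e_1·(0) + e_2·(-2) + e_3·(0) + e_4·(-1) = 0
Solving this homogeneous linear system for the smallest-integer solution (first nonzero entry positive) gives (3, 1, -1, -2).

(3, 1, -1, -2)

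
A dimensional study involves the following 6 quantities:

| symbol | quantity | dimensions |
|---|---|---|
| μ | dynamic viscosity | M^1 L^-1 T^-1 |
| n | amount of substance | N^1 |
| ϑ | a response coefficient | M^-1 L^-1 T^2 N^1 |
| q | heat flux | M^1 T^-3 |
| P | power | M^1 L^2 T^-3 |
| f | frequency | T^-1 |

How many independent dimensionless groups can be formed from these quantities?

2

There are 6 variables and 4 base dimensions (M, L, T, N).
The dimension matrix has rank 4.
Independent dimensionless groups: 6 − 4 = 2.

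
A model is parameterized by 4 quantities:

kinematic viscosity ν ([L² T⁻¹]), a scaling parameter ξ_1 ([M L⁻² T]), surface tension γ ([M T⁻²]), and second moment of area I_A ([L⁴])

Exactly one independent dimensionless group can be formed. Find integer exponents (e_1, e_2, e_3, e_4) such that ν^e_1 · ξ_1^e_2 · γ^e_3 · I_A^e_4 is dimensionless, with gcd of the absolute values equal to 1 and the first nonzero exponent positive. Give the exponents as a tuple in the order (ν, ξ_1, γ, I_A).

M: e_1·(0) + e_2·(1) + e_3·(1) + e_4·(0) = 0
L: e_1·(2) + e_2·(-2) + e_3·(0) + e_4·(4) = 0
T: e_1·(-1) + e_2·(1) + e_3·(-2) + e_4·(0) = 0
Solving this homogeneous linear system for the smallest-integer solution (first nonzero entry positive) gives (3, 1, -1, -1).

(3, 1, -1, -1)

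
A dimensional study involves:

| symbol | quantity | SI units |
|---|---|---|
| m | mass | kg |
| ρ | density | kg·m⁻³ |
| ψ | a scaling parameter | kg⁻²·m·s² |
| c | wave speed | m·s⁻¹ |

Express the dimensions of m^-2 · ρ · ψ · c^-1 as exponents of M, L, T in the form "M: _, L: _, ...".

M: -3, L: -3, T: 3

Collect each base-dimension exponent across the product:
  M: −2·(1) + (1) + (-2) − (0) = -3
  L: −2·(0) + (-3) + (1) − (1) = -3
  T: −2·(0) + (0) + (2) − (-1) = 3
So the dimensions are [M⁻³ L⁻³ T³].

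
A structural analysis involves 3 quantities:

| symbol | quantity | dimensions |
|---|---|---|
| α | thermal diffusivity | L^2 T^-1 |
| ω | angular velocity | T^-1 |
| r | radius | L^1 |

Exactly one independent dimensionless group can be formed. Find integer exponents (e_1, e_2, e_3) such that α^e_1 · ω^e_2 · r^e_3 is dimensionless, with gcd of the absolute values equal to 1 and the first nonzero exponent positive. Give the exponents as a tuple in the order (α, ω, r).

L: e_1·(2) + e_2·(0) + e_3·(1) = 0
T: e_1·(-1) + e_2·(-1) + e_3·(0) = 0
Solving this homogeneous linear system for the smallest-integer solution (first nonzero entry positive) gives (1, -1, -2).

(1, -1, -2)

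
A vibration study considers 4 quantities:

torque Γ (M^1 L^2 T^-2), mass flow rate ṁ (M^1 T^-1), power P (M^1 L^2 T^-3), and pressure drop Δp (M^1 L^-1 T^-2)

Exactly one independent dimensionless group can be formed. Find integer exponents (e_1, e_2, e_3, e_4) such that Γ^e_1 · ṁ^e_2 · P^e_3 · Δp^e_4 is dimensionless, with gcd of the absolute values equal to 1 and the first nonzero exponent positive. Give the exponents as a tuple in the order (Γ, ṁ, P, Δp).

M: e_1·(1) + e_2·(1) + e_3·(1) + e_4·(1) = 0
L: e_1·(2) + e_2·(0) + e_3·(2) + e_4·(-1) = 0
T: e_1·(-2) + e_2·(-1) + e_3·(-3) + e_4·(-2) = 0
Solving this homogeneous linear system for the smallest-integer solution (first nonzero entry positive) gives (4, -3, -3, 2).

(4, -3, -3, 2)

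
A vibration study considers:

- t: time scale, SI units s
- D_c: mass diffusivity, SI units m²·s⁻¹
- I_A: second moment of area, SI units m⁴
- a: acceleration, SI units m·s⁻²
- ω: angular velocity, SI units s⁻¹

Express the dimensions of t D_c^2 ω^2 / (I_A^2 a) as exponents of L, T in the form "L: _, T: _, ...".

L: -5, T: -1

Collect each base-dimension exponent across the product:
  L: (0) + 2·(2) − 2·(4) − (1) + 2·(0) = -5
  T: (1) + 2·(-1) − 2·(0) − (-2) + 2·(-1) = -1
So the dimensions are [L⁻⁵ T⁻¹].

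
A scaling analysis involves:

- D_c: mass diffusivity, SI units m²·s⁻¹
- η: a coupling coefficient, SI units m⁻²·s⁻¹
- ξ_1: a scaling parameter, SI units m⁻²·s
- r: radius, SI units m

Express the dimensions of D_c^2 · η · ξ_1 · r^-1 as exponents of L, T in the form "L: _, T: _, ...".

L: -1, T: -2

Collect each base-dimension exponent across the product:
  L: 2·(2) + (-2) + (-2) − (1) = -1
  T: 2·(-1) + (-1) + (1) − (0) = -2
So the dimensions are [L⁻¹ T⁻²].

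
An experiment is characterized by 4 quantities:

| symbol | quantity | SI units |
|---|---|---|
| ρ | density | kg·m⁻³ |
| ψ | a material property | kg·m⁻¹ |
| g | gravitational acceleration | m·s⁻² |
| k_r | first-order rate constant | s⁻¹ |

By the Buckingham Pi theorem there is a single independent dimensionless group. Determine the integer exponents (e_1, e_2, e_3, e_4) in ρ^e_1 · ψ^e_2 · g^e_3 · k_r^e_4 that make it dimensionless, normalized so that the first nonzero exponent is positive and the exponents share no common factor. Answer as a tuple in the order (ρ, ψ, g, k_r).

M: e_1·(1) + e_2·(1) + e_3·(0) + e_4·(0) = 0
L: e_1·(-3) + e_2·(-1) + e_3·(1) + e_4·(0) = 0
T: e_1·(0) + e_2·(0) + e_3·(-2) + e_4·(-1) = 0
Solving this homogeneous linear system for the smallest-integer solution (first nonzero entry positive) gives (1, -1, 2, -4).

(1, -1, 2, -4)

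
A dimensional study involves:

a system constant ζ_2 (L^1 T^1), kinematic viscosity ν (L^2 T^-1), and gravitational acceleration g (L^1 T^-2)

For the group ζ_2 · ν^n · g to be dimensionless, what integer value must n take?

-1

Balance the L exponent: (2)·n from ν, plus (1) + (1) = 2 from the rest, must sum to zero.
2n + 2 = 0, so n = -1.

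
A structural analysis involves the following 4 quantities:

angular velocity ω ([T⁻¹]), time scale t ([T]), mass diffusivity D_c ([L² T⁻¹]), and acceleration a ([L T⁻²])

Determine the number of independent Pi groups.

2

There are 4 variables and 2 base dimensions (L, T).
The dimension matrix has rank 2.
Independent dimensionless groups: 4 − 2 = 2.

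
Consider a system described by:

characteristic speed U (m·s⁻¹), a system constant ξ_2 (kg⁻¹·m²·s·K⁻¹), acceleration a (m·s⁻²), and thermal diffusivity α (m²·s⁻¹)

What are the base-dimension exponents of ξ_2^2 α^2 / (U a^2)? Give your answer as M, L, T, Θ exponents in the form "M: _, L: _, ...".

Collect each base-dimension exponent across the product:
  M: −(0) + 2·(-1) − 2·(0) + 2·(0) = -2
  L: −(1) + 2·(2) − 2·(1) + 2·(2) = 5
  T: −(-1) + 2·(1) − 2·(-2) + 2·(-1) = 5
  Θ: −(0) + 2·(-1) − 2·(0) + 2·(0) = -2
So the dimensions are [M⁻² L⁵ T⁵ Θ⁻²].

M: -2, L: 5, T: 5, Θ: -2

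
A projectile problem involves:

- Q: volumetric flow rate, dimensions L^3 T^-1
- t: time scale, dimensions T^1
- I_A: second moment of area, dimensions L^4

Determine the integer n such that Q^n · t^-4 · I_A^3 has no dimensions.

Balance the L exponent: (3)·n from Q, plus −4·(0) + 3·(4) = 12 from the rest, must sum to zero.
3n + 12 = 0, so n = -4.

-4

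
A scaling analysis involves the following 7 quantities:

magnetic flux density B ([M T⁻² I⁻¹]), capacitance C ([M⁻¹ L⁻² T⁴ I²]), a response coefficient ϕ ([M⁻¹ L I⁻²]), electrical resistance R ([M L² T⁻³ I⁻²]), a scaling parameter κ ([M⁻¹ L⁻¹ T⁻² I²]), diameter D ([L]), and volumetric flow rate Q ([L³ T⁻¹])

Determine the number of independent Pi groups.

3

There are 7 variables and 4 base dimensions (M, L, T, I).
The dimension matrix has rank 4.
Independent dimensionless groups: 7 − 4 = 3.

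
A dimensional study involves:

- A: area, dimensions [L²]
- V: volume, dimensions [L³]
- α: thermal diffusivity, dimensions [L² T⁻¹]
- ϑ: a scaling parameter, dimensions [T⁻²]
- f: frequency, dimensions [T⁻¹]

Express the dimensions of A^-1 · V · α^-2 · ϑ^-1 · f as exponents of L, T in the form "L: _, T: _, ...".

L: -3, T: 3

Collect each base-dimension exponent across the product:
  L: −(2) + (3) − 2·(2) − (0) + (0) = -3
  T: −(0) + (0) − 2·(-1) − (-2) + (-1) = 3
So the dimensions are [L⁻³ T³].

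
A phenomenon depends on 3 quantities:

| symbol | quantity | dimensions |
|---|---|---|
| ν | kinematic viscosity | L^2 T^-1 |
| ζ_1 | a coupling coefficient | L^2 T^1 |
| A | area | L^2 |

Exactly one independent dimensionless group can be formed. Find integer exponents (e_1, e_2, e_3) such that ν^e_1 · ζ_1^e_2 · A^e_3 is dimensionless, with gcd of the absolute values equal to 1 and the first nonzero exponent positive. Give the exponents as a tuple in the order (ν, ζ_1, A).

(1, 1, -2)

L: e_1·(2) + e_2·(2) + e_3·(2) = 0
T: e_1·(-1) + e_2·(1) + e_3·(0) = 0
Solving this homogeneous linear system for the smallest-integer solution (first nonzero entry positive) gives (1, 1, -2).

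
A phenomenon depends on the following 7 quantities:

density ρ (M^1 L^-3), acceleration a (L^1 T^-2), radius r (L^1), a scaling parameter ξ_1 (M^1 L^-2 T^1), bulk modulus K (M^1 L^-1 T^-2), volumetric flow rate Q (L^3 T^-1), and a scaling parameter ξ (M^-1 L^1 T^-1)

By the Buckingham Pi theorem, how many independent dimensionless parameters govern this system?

4

There are 7 variables and 3 base dimensions (M, L, T).
The dimension matrix has rank 3.
Independent dimensionless groups: 7 − 3 = 4.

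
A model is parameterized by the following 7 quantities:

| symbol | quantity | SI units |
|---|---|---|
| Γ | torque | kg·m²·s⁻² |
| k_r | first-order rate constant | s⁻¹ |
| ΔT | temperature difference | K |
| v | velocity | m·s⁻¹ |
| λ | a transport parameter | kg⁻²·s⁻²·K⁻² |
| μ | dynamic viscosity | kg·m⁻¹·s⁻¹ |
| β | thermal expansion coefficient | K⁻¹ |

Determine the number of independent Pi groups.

There are 7 variables and 4 base dimensions (M, L, T, Θ).
The dimension matrix has rank 4.
Independent dimensionless groups: 7 − 4 = 3.

3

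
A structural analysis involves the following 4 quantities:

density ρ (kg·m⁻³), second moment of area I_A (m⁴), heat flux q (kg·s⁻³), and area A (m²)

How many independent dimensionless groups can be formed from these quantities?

There are 4 variables and 3 base dimensions (M, L, T).
The dimension matrix has rank 3.
Independent dimensionless groups: 4 − 3 = 1.

1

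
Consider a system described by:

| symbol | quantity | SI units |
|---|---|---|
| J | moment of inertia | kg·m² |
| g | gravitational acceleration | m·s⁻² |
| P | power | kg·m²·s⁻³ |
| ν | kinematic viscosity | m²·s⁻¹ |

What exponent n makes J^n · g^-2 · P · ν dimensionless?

-1

Balance the M exponent: (1)·n from J, plus −2·(0) + (1) + (0) = 1 from the rest, must sum to zero.
n + 1 = 0, so n = -1.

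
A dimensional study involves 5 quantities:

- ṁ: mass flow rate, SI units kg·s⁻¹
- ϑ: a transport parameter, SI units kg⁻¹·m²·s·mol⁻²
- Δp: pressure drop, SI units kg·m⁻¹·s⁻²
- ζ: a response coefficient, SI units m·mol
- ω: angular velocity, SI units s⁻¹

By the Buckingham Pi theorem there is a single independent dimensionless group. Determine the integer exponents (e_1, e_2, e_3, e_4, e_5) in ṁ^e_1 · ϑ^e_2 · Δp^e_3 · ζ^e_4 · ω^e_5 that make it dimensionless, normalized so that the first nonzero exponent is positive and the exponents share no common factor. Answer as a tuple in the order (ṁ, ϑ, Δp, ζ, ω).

M: e_1·(1) + e_2·(-1) + e_3·(1) + e_4·(0) + e_5·(0) = 0
L: e_1·(0) + e_2·(2) + e_3·(-1) + e_4·(1) + e_5·(0) = 0
T: e_1·(-1) + e_2·(1) + e_3·(-2) + e_4·(0) + e_5·(-1) = 0
N: e_1·(0) + e_2·(-2) + e_3·(0) + e_4·(1) + e_5·(0) = 0
Solving this homogeneous linear system for the smallest-integer solution (first nonzero entry positive) gives (3, -1, -4, -2, 4).

(3, -1, -4, -2, 4)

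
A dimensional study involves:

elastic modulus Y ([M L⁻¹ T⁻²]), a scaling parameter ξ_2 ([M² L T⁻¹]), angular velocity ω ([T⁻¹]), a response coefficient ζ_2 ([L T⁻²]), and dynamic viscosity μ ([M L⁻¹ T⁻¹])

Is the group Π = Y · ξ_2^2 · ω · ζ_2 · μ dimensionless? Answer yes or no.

Sum the exponent of each base dimension across the product:
  M: [Y]_M + 2·[ξ_2]_M + [ω]_M + [ζ_2]_M + [μ]_M = (1) + 2·(2) + (0) + (0) + (1) = 6
  L: [Y]_L + 2·[ξ_2]_L + [ω]_L + [ζ_2]_L + [μ]_L = (-1) + 2·(1) + (0) + (1) + (-1) = 1
  T: [Y]_T + 2·[ξ_2]_T + [ω]_T + [ζ_2]_T + [μ]_T = (-2) + 2·(-1) + (-1) + (-2) + (-1) = -8
Net dimensions [M⁶ L T⁻⁸] ≠ [1] — not dimensionless.

no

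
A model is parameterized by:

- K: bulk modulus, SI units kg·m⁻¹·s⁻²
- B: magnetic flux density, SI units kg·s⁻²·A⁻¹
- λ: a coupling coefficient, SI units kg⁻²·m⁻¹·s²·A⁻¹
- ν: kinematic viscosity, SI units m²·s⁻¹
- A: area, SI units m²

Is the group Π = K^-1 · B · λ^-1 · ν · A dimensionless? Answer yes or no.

Sum the exponent of each base dimension across the product:
  M: −[K]_M + [B]_M − [λ]_M + [ν]_M + [A]_M = −(1) + (1) − (-2) + (0) + (0) = 2
  L: −[K]_L + [B]_L − [λ]_L + [ν]_L + [A]_L = −(-1) + (0) − (-1) + (2) + (2) = 6
  T: −[K]_T + [B]_T − [λ]_T + [ν]_T + [A]_T = −(-2) + (-2) − (2) + (-1) + (0) = -3
  I: −[K]_I + [B]_I − [λ]_I + [ν]_I + [A]_I = −(0) + (-1) − (-1) + (0) + (0) = 0
Net dimensions [M² L⁶ T⁻³] ≠ [1] — not dimensionless.

no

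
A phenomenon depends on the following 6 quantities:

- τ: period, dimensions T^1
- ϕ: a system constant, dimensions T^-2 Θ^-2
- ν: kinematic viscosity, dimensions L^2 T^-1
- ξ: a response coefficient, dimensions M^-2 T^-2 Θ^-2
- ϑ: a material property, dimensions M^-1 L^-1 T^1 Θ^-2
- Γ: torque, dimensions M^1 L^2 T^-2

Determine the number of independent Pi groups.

2

There are 6 variables and 4 base dimensions (M, L, T, Θ).
The dimension matrix has rank 4.
Independent dimensionless groups: 6 − 4 = 2.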